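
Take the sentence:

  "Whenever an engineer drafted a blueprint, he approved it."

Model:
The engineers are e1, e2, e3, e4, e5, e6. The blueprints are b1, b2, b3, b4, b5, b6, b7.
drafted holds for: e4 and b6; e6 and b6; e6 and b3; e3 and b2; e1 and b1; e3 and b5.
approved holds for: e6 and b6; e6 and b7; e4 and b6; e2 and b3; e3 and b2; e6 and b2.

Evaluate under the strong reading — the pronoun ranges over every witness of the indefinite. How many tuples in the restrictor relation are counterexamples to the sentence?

"it" takes "a blueprint" as antecedent — a donkey pronoun bound across the clause boundary.
Strong reading: for every (e,b) with drafted(e,b), approved(e,b).
Restrictor pairs: (e1,b1) ✗  (e3,b2) ✓  (e3,b5) ✗  (e4,b6) ✓  (e6,b3) ✗  (e6,b6) ✓
Counterexamples (restrictor pairs failing the scope): 3.

3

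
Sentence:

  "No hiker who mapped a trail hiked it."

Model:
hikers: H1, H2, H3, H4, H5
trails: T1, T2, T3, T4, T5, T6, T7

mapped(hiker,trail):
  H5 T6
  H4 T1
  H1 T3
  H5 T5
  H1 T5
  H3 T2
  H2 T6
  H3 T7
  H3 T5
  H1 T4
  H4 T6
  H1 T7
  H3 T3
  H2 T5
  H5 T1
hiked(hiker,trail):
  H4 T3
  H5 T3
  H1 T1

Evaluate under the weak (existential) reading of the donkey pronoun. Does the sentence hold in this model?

True

"it" takes "a trail" as antecedent — a donkey pronoun bound across the clause boundary.
Truth condition: for no (h,t) with mapped(h,t) does hiked(h,t) hold.
Restrictor pairs — does the scope hold? (H1,T3):fails  (H1,T4):fails  (H1,T5):fails  (H1,T7):fails  (H2,T5):fails  (H2,T6):fails  (H3,T2):fails  (H3,T3):fails  (H3,T5):fails  (H3,T7):fails  (H4,T1):fails  (H4,T6):fails  (H5,T1):fails  (H5,T5):fails  (H5,T6):fails
Scope holds for no restrictor pair, so the sentence is true.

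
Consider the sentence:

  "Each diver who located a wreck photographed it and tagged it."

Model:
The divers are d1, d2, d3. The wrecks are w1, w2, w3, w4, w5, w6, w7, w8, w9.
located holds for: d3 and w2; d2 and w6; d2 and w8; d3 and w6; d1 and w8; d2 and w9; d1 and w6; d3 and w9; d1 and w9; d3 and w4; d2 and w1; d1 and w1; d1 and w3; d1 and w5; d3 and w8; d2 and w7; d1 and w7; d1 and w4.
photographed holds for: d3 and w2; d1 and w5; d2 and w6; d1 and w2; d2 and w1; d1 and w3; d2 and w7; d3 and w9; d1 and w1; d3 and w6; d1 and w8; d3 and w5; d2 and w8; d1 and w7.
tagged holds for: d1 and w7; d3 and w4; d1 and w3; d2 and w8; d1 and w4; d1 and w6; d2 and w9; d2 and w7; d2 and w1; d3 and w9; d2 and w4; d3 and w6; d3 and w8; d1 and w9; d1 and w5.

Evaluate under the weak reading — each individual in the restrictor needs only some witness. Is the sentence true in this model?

"it" takes "a wreck" as antecedent — a donkey pronoun bound across the clause boundary.
Weak reading: every diver d with some located-wreck has at least one located-wreck w such that photographed(d,w) ∧ tagged(d,w).
Per diver: d1:✓  d2:✓  d3:✓
Every diver in the restrictor has a witness.

True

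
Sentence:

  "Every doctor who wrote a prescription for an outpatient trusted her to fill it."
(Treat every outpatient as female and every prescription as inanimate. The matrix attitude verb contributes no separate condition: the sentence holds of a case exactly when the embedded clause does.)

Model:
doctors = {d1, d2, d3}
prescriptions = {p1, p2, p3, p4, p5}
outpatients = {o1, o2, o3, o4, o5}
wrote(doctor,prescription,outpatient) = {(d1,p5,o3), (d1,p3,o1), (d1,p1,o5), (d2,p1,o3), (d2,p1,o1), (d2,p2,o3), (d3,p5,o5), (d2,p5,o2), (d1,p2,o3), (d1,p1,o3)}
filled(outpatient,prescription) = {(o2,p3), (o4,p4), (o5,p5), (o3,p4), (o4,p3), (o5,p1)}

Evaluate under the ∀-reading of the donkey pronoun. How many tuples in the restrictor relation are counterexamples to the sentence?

8

"her" takes "an outpatient" as antecedent and "it" takes "a prescription"; both are donkey pronouns co-varying with the restrictor.
Strong reading: for every (d,p,o) with wrote(d,p,o), filled(o,p).
Restrictor triples: (d1,p1,o3)→filled(o3,p1) ✗  (d1,p1,o5)→filled(o5,p1) ✓  (d1,p2,o3)→filled(o3,p2) ✗  (d1,p3,o1)→filled(o1,p3) ✗  (d1,p5,o3)→filled(o3,p5) ✗  (d2,p1,o1)→filled(o1,p1) ✗  (d2,p1,o3)→filled(o3,p1) ✗  (d2,p2,o3)→filled(o3,p2) ✗  (d2,p5,o2)→filled(o2,p5) ✗  (d3,p5,o5)→filled(o5,p5) ✓
Counterexamples (restrictor triples failing the scope): 8.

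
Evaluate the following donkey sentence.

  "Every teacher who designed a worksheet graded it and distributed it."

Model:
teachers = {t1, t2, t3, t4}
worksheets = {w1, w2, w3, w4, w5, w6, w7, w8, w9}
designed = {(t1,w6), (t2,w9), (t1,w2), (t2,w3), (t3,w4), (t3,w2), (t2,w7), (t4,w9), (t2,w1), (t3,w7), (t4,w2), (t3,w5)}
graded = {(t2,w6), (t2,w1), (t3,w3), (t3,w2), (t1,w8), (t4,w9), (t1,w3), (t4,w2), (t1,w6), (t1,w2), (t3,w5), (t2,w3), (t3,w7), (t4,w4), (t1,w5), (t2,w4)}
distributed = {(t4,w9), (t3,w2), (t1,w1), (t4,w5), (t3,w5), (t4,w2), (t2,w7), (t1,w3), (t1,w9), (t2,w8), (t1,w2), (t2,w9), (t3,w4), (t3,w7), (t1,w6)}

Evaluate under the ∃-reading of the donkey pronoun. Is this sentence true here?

"it" takes "a worksheet" as antecedent — a donkey pronoun bound across the clause boundary.
Weak reading: every teacher t with some designed-worksheet has at least one designed-worksheet w such that graded(t,w) ∧ distributed(t,w).
Per teacher: t1:✓  t2:✗  t3:✓  t4:✓
t2 has no witness among its designed-worksheets.

False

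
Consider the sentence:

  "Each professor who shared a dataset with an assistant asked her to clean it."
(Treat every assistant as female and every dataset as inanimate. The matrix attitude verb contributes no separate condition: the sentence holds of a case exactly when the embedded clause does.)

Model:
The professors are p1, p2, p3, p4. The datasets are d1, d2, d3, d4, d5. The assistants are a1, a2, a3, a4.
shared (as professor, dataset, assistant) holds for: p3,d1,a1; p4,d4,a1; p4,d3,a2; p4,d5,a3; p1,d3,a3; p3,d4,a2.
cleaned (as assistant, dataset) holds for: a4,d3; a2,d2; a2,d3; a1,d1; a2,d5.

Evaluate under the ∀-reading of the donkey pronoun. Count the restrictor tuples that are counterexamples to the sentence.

4

"her" takes "an assistant" as antecedent and "it" takes "a dataset"; both are donkey pronouns co-varying with the restrictor.
Strong reading: for every (p,d,a) with shared(p,d,a), cleaned(a,d).
Restrictor triples: (p1,d3,a3)→cleaned(a3,d3) ✗  (p3,d1,a1)→cleaned(a1,d1) ✓  (p3,d4,a2)→cleaned(a2,d4) ✗  (p4,d3,a2)→cleaned(a2,d3) ✓  (p4,d4,a1)→cleaned(a1,d4) ✗  (p4,d5,a3)→cleaned(a3,d5) ✗
Counterexamples (restrictor triples failing the scope): 4.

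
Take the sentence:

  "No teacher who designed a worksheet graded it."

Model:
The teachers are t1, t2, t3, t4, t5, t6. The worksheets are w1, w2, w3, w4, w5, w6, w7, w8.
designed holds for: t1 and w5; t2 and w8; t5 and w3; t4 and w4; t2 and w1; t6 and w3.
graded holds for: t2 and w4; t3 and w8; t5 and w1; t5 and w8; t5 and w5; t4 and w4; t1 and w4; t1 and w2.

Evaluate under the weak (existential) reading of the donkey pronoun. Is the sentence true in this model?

"it" takes "a worksheet" as antecedent — a donkey pronoun bound across the clause boundary.
Truth condition: for no (t,w) with designed(t,w) does graded(t,w) hold.
Restrictor pairs — does the scope hold? (t1,w5):fails  (t2,w1):fails  (t2,w8):fails  (t4,w4):holds  (t5,w3):fails  (t6,w3):fails
Scope holds for 1 pair(s), so the sentence is false.

False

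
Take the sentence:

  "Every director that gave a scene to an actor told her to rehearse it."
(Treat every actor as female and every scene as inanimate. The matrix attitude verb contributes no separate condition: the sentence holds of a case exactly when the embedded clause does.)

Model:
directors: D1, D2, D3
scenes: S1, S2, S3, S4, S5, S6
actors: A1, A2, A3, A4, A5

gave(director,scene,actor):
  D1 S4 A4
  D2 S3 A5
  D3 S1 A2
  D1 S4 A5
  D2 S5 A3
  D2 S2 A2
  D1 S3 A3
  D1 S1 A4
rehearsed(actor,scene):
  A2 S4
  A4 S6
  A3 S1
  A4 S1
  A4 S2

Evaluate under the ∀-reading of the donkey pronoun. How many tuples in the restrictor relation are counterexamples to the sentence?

7

"her" takes "an actor" as antecedent and "it" takes "a scene"; both are donkey pronouns co-varying with the restrictor.
Strong reading: for every (d,s,a) with gave(d,s,a), rehearsed(a,s).
Restrictor triples: (D1,S1,A4)→rehearsed(A4,S1) ✓  (D1,S3,A3)→rehearsed(A3,S3) ✗  (D1,S4,A4)→rehearsed(A4,S4) ✗  (D1,S4,A5)→rehearsed(A5,S4) ✗  (D2,S2,A2)→rehearsed(A2,S2) ✗  (D2,S3,A5)→rehearsed(A5,S3) ✗  (D2,S5,A3)→rehearsed(A3,S5) ✗  (D3,S1,A2)→rehearsed(A2,S1) ✗
Counterexamples (restrictor triples failing the scope): 7.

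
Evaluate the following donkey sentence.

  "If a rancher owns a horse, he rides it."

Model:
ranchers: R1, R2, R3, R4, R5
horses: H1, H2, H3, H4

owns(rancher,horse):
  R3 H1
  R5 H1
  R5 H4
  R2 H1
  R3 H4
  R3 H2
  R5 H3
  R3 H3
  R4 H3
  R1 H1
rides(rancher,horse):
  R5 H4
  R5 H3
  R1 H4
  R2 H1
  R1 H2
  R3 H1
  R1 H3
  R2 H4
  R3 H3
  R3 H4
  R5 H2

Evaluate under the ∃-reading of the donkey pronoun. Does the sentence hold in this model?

"it" takes "a horse" as antecedent — a donkey pronoun bound across the clause boundary.
Weak reading: every rancher r with some owns-horse has at least one owns-horse h such that rides(r,h).
Per rancher: R1:✗  R2:✓  R3:✓  R4:✗  R5:✓
R1 has no witness among its owns-horses.

False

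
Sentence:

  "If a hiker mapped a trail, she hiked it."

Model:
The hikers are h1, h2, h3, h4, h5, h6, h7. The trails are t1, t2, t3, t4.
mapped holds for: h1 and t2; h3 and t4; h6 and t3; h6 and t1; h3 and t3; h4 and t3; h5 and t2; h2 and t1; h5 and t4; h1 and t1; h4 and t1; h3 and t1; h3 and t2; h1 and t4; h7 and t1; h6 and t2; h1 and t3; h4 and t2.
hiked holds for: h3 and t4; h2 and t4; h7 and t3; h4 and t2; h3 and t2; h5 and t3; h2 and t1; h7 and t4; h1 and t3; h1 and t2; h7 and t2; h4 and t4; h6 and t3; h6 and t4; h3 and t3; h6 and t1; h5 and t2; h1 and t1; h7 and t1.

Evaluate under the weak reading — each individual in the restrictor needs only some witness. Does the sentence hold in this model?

True

"it" takes "a trail" as antecedent — a donkey pronoun bound across the clause boundary.
Weak reading: every hiker h with some mapped-trail has at least one mapped-trail t such that hiked(h,t).
Per hiker: h1:✓  h2:✓  h3:✓  h4:✓  h5:✓  h6:✓  h7:✓
Every hiker in the restrictor has a witness.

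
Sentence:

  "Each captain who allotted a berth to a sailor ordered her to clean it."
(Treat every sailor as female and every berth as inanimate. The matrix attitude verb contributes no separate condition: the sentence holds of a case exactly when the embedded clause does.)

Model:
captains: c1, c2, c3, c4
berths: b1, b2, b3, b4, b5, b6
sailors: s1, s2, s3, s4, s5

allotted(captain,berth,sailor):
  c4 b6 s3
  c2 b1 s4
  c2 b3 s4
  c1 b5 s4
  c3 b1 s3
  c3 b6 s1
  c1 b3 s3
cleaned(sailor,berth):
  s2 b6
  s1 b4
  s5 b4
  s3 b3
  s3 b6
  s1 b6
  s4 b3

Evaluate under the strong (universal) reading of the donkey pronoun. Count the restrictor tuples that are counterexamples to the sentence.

3

"her" takes "a sailor" as antecedent and "it" takes "a berth"; both are donkey pronouns co-varying with the restrictor.
Strong reading: for every (c,b,s) with allotted(c,b,s), cleaned(s,b).
Restrictor triples: (c1,b3,s3)→cleaned(s3,b3) ✓  (c1,b5,s4)→cleaned(s4,b5) ✗  (c2,b1,s4)→cleaned(s4,b1) ✗  (c2,b3,s4)→cleaned(s4,b3) ✓  (c3,b1,s3)→cleaned(s3,b1) ✗  (c3,b6,s1)→cleaned(s1,b6) ✓  (c4,b6,s3)→cleaned(s3,b6) ✓
Counterexamples (restrictor triples failing the scope): 3.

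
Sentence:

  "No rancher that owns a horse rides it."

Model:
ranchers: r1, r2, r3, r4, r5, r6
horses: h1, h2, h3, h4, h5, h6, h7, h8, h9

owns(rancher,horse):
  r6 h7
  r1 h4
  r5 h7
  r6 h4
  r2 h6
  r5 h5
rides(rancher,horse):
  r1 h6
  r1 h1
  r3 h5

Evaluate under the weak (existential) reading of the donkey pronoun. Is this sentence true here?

True

"it" takes "a horse" as antecedent — a donkey pronoun bound across the clause boundary.
Truth condition: for no (r,h) with owns(r,h) does rides(r,h) hold.
Restrictor pairs — does the scope hold? (r1,h4):fails  (r2,h6):fails  (r5,h5):fails  (r5,h7):fails  (r6,h4):fails  (r6,h7):fails
Scope holds for no restrictor pair, so the sentence is true.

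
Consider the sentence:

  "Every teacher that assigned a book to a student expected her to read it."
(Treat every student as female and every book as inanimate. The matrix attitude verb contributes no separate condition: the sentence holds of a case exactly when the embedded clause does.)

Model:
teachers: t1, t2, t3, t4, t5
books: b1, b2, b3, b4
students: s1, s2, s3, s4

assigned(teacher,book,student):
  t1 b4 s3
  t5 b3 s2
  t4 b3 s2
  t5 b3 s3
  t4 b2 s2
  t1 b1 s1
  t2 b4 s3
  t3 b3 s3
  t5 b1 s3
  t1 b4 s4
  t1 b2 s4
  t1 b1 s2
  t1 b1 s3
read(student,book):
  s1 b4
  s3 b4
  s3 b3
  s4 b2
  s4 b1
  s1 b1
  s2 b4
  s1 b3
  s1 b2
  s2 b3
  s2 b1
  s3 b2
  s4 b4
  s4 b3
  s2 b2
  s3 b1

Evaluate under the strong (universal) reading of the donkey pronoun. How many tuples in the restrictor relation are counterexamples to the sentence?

"her" takes "a student" as antecedent and "it" takes "a book"; both are donkey pronouns co-varying with the restrictor.
Strong reading: for every (t,b,s) with assigned(t,b,s), read(s,b).
Restrictor triples: (t1,b1,s1)→read(s1,b1) ✓  (t1,b1,s2)→read(s2,b1) ✓  (t1,b1,s3)→read(s3,b1) ✓  (t1,b2,s4)→read(s4,b2) ✓  (t1,b4,s3)→read(s3,b4) ✓  (t1,b4,s4)→read(s4,b4) ✓  (t2,b4,s3)→read(s3,b4) ✓  (t3,b3,s3)→read(s3,b3) ✓  (t4,b2,s2)→read(s2,b2) ✓  (t4,b3,s2)→read(s2,b3) ✓  (t5,b1,s3)→read(s3,b1) ✓  (t5,b3,s2)→read(s2,b3) ✓  (t5,b3,s3)→read(s3,b3) ✓
Counterexamples (restrictor triples failing the scope): 0.

0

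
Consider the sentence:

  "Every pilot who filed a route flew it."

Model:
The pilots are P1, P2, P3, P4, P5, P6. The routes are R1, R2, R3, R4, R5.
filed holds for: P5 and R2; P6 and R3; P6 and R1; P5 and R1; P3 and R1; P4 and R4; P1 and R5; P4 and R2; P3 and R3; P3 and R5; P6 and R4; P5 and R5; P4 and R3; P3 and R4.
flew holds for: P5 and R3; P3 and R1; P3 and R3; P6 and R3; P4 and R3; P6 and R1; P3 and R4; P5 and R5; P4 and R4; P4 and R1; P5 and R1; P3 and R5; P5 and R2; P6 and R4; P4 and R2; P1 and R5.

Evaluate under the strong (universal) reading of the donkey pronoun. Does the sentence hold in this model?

True

"it" takes "a route" as antecedent — a donkey pronoun bound across the clause boundary.
Strong reading: for every (p,r) with filed(p,r), flew(p,r).
Restrictor pairs: (P1,R5) ✓  (P3,R1) ✓  (P3,R3) ✓  (P3,R4) ✓  (P3,R5) ✓  (P4,R2) ✓  (P4,R3) ✓  (P4,R4) ✓  (P5,R1) ✓  (P5,R2) ✓  (P5,R5) ✓  (P6,R1) ✓  (P6,R3) ✓  (P6,R4) ✓
Every restrictor pair satisfies the scope.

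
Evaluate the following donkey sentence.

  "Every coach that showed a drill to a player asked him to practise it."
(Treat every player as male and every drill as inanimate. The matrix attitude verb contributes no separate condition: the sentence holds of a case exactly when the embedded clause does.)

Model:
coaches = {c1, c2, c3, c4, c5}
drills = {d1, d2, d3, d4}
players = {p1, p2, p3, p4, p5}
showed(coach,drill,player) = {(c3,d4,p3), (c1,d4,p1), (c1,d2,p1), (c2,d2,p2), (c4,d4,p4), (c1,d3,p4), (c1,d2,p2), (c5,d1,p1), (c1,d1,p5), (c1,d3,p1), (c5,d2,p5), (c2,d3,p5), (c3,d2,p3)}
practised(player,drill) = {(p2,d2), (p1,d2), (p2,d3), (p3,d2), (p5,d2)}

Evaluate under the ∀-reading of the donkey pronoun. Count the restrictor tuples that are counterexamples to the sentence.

8

"him" takes "a player" as antecedent and "it" takes "a drill"; both are donkey pronouns co-varying with the restrictor.
Strong reading: for every (c,d,p) with showed(c,d,p), practised(p,d).
Restrictor triples: (c1,d1,p5)→practised(p5,d1) ✗  (c1,d2,p1)→practised(p1,d2) ✓  (c1,d2,p2)→practised(p2,d2) ✓  (c1,d3,p1)→practised(p1,d3) ✗  (c1,d3,p4)→practised(p4,d3) ✗  (c1,d4,p1)→practised(p1,d4) ✗  (c2,d2,p2)→practised(p2,d2) ✓  (c2,d3,p5)→practised(p5,d3) ✗  (c3,d2,p3)→practised(p3,d2) ✓  (c3,d4,p3)→practised(p3,d4) ✗  (c4,d4,p4)→practised(p4,d4) ✗  (c5,d1,p1)→practised(p1,d1) ✗  (c5,d2,p5)→practised(p5,d2) ✓
Counterexamples (restrictor triples failing the scope): 8.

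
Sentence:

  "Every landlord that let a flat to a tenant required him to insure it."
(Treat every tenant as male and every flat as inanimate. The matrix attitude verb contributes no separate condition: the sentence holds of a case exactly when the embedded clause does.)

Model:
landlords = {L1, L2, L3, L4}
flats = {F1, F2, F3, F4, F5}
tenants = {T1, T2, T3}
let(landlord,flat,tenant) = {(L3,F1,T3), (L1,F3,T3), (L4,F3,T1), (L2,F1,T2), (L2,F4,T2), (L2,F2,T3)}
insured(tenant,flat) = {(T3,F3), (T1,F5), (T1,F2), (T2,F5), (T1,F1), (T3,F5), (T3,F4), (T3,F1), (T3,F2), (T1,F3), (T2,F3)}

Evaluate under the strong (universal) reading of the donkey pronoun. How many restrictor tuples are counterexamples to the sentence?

2

"him" takes "a tenant" as antecedent and "it" takes "a flat"; both are donkey pronouns co-varying with the restrictor.
Strong reading: for every (l,f,t) with let(l,f,t), insured(t,f).
Restrictor triples: (L1,F3,T3)→insured(T3,F3) ✓  (L2,F1,T2)→insured(T2,F1) ✗  (L2,F2,T3)→insured(T3,F2) ✓  (L2,F4,T2)→insured(T2,F4) ✗  (L3,F1,T3)→insured(T3,F1) ✓  (L4,F3,T1)→insured(T1,F3) ✓
Counterexamples (restrictor triples failing the scope): 2.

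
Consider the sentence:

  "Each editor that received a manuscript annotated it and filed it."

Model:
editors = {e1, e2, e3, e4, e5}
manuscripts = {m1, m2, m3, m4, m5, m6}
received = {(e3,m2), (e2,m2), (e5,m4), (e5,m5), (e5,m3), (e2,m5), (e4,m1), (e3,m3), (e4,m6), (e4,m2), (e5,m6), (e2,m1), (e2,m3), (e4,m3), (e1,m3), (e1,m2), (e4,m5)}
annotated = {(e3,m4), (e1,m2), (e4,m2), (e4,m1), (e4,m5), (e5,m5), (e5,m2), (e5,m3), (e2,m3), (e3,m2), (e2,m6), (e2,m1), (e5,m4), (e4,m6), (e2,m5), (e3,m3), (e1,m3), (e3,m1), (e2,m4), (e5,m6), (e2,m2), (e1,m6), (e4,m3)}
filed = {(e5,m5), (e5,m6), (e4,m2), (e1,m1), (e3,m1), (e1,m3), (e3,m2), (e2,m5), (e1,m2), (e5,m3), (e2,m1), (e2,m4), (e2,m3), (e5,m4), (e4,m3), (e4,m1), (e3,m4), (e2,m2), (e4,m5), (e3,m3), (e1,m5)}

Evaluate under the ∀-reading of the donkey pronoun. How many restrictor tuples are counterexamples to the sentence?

"it" takes "a manuscript" as antecedent — a donkey pronoun bound across the clause boundary.
Strong reading: for every (e,m) with received(e,m), annotated(e,m) ∧ filed(e,m).
Restrictor pairs: (e1,m2) ✓  (e1,m3) ✓  (e2,m1) ✓  (e2,m2) ✓  (e2,m3) ✓  (e2,m5) ✓  (e3,m2) ✓  (e3,m3) ✓  (e4,m1) ✓  (e4,m2) ✓  (e4,m3) ✓  (e4,m5) ✓  (e4,m6) ✗  (e5,m3) ✓  (e5,m4) ✓  (e5,m5) ✓  (e5,m6) ✓
Counterexamples (restrictor pairs failing the scope): 1.

1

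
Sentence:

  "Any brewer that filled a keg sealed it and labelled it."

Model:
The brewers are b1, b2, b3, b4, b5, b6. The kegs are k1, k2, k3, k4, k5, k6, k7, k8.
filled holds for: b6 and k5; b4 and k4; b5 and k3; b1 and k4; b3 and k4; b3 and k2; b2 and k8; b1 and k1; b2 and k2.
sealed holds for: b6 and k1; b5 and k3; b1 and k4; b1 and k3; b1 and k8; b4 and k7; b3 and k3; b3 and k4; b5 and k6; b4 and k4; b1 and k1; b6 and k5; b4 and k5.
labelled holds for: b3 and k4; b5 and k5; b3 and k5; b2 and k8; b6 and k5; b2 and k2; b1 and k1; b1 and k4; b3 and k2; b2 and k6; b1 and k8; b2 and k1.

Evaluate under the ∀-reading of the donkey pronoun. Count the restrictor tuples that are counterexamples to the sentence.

5

"it" takes "a keg" as antecedent — a donkey pronoun bound across the clause boundary.
Strong reading: for every (b,k) with filled(b,k), sealed(b,k) ∧ labelled(b,k).
Restrictor pairs: (b1,k1) ✓  (b1,k4) ✓  (b2,k2) ✗  (b2,k8) ✗  (b3,k2) ✗  (b3,k4) ✓  (b4,k4) ✗  (b5,k3) ✗  (b6,k5) ✓
Counterexamples (restrictor pairs failing the scope): 5.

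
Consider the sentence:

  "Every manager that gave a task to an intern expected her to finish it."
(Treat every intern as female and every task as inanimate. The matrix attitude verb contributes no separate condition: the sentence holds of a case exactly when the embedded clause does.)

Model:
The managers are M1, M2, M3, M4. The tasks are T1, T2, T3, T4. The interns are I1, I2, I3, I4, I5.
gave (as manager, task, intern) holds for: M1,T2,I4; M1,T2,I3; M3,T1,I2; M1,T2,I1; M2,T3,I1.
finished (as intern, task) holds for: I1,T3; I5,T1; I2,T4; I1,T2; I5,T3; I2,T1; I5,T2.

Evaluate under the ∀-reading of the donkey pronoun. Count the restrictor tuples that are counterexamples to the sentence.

2

"her" takes "an intern" as antecedent and "it" takes "a task"; both are donkey pronouns co-varying with the restrictor.
Strong reading: for every (m,t,i) with gave(m,t,i), finished(i,t).
Restrictor triples: (M1,T2,I1)→finished(I1,T2) ✓  (M1,T2,I3)→finished(I3,T2) ✗  (M1,T2,I4)→finished(I4,T2) ✗  (M2,T3,I1)→finished(I1,T3) ✓  (M3,T1,I2)→finished(I2,T1) ✓
Counterexamples (restrictor triples failing the scope): 2.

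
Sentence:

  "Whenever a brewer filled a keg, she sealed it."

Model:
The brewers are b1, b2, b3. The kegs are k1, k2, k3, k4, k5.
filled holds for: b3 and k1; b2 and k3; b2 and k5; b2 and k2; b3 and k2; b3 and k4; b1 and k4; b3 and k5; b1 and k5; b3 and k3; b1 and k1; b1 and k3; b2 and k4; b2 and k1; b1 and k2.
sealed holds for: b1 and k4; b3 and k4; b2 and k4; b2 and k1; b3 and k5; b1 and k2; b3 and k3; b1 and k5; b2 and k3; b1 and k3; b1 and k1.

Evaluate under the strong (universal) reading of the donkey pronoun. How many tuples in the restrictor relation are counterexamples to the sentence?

"it" takes "a keg" as antecedent — a donkey pronoun bound across the clause boundary.
Strong reading: for every (b,k) with filled(b,k), sealed(b,k).
Restrictor pairs: (b1,k1) ✓  (b1,k2) ✓  (b1,k3) ✓  (b1,k4) ✓  (b1,k5) ✓  (b2,k1) ✓  (b2,k2) ✗  (b2,k3) ✓  (b2,k4) ✓  (b2,k5) ✗  (b3,k1) ✗  (b3,k2) ✗  (b3,k3) ✓  (b3,k4) ✓  (b3,k5) ✓
Counterexamples (restrictor pairs failing the scope): 4.

4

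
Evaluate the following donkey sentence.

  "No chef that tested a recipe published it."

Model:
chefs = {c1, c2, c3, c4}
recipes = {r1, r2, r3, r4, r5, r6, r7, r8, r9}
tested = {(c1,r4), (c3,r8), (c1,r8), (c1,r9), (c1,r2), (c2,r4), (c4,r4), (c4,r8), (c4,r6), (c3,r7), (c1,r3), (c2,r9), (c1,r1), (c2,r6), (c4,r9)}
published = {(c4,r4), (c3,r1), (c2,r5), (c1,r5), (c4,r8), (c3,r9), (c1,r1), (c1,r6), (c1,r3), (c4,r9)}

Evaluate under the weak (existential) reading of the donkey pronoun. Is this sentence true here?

False

"it" takes "a recipe" as antecedent — a donkey pronoun bound across the clause boundary.
Truth condition: for no (c,r) with tested(c,r) does published(c,r) hold.
Restrictor pairs — does the scope hold? (c1,r1):holds  (c1,r2):fails  (c1,r3):holds  (c1,r4):fails  (c1,r8):fails  (c1,r9):fails  (c2,r4):fails  (c2,r6):fails  (c2,r9):fails  (c3,r7):fails  (c3,r8):fails  (c4,r4):holds  (c4,r6):fails  (c4,r8):holds  (c4,r9):holds
Scope holds for 5 pair(s), so the sentence is false.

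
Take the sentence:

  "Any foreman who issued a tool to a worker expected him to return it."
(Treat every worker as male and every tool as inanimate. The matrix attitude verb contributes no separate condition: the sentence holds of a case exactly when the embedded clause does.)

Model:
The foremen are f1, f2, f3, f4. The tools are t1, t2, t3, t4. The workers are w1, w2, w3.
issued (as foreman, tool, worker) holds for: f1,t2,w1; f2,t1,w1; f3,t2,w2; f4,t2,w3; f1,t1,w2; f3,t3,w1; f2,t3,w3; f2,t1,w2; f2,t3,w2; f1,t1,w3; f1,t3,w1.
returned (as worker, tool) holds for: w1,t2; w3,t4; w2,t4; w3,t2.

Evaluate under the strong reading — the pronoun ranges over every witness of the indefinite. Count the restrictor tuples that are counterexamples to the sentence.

9

"him" takes "a worker" as antecedent and "it" takes "a tool"; both are donkey pronouns co-varying with the restrictor.
Strong reading: for every (f,t,w) with issued(f,t,w), returned(w,t).
Restrictor triples: (f1,t1,w2)→returned(w2,t1) ✗  (f1,t1,w3)→returned(w3,t1) ✗  (f1,t2,w1)→returned(w1,t2) ✓  (f1,t3,w1)→returned(w1,t3) ✗  (f2,t1,w1)→returned(w1,t1) ✗  (f2,t1,w2)→returned(w2,t1) ✗  (f2,t3,w2)→returned(w2,t3) ✗  (f2,t3,w3)→returned(w3,t3) ✗  (f3,t2,w2)→returned(w2,t2) ✗  (f3,t3,w1)→returned(w1,t3) ✗  (f4,t2,w3)→returned(w3,t2) ✓
Counterexamples (restrictor triples failing the scope): 9.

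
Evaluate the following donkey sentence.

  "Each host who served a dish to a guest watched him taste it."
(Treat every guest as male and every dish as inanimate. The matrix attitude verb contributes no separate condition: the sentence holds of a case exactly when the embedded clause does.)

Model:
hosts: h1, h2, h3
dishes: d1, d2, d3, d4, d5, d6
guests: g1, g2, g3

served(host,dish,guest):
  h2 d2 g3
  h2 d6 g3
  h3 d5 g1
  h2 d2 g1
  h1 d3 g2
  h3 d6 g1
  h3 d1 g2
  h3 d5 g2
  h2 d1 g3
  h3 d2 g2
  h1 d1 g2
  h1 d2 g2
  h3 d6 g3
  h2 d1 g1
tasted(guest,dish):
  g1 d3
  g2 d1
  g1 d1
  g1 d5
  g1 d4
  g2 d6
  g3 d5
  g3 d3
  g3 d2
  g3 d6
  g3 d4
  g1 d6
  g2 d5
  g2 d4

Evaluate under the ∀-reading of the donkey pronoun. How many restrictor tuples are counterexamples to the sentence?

5

"him" takes "a guest" as antecedent and "it" takes "a dish"; both are donkey pronouns co-varying with the restrictor.
Strong reading: for every (h,d,g) with served(h,d,g), tasted(g,d).
Restrictor triples: (h1,d1,g2)→tasted(g2,d1) ✓  (h1,d2,g2)→tasted(g2,d2) ✗  (h1,d3,g2)→tasted(g2,d3) ✗  (h2,d1,g1)→tasted(g1,d1) ✓  (h2,d1,g3)→tasted(g3,d1) ✗  (h2,d2,g1)→tasted(g1,d2) ✗  (h2,d2,g3)→tasted(g3,d2) ✓  (h2,d6,g3)→tasted(g3,d6) ✓  (h3,d1,g2)→tasted(g2,d1) ✓  (h3,d2,g2)→tasted(g2,d2) ✗  (h3,d5,g1)→tasted(g1,d5) ✓  (h3,d5,g2)→tasted(g2,d5) ✓  (h3,d6,g1)→tasted(g1,d6) ✓  (h3,d6,g3)→tasted(g3,d6) ✓
Counterexamples (restrictor triples failing the scope): 5.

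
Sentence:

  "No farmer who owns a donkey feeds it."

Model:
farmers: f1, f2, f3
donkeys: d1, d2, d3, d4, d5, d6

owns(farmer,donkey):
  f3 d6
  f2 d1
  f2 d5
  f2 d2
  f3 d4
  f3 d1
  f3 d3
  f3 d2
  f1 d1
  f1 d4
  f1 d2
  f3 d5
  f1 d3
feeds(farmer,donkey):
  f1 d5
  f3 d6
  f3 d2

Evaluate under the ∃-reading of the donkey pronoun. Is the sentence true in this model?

"it" takes "a donkey" as antecedent — a donkey pronoun bound across the clause boundary.
Truth condition: for no (f,d) with owns(f,d) does feeds(f,d) hold.
Restrictor pairs — does the scope hold? (f1,d1):fails  (f1,d2):fails  (f1,d3):fails  (f1,d4):fails  (f2,d1):fails  (f2,d2):fails  (f2,d5):fails  (f3,d1):fails  (f3,d2):holds  (f3,d3):fails  (f3,d4):fails  (f3,d5):fails  (f3,d6):holds
Scope holds for 2 pair(s), so the sentence is false.

False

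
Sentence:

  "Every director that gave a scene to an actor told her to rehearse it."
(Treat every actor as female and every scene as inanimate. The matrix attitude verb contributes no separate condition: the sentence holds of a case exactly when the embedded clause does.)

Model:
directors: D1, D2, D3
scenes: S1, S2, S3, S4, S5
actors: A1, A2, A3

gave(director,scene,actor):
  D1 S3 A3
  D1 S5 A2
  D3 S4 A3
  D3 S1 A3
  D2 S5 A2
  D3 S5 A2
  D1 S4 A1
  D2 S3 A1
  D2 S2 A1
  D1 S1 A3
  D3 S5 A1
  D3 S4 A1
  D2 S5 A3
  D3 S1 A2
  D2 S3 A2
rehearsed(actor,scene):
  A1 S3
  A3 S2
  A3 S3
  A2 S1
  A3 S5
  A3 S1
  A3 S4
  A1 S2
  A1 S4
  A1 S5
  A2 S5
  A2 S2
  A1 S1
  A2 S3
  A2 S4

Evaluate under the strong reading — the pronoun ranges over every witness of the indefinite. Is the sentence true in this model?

True

"her" takes "an actor" as antecedent and "it" takes "a scene"; both are donkey pronouns co-varying with the restrictor.
Strong reading: for every (d,s,a) with gave(d,s,a), rehearsed(a,s).
Restrictor triples: (D1,S1,A3)→rehearsed(A3,S1) ✓  (D1,S3,A3)→rehearsed(A3,S3) ✓  (D1,S4,A1)→rehearsed(A1,S4) ✓  (D1,S5,A2)→rehearsed(A2,S5) ✓  (D2,S2,A1)→rehearsed(A1,S2) ✓  (D2,S3,A1)→rehearsed(A1,S3) ✓  (D2,S3,A2)→rehearsed(A2,S3) ✓  (D2,S5,A2)→rehearsed(A2,S5) ✓  (D2,S5,A3)→rehearsed(A3,S5) ✓  (D3,S1,A2)→rehearsed(A2,S1) ✓  (D3,S1,A3)→rehearsed(A3,S1) ✓  (D3,S4,A1)→rehearsed(A1,S4) ✓  (D3,S4,A3)→rehearsed(A3,S4) ✓  (D3,S5,A1)→rehearsed(A1,S5) ✓  (D3,S5,A2)→rehearsed(A2,S5) ✓
Every restrictor triple satisfies the scope.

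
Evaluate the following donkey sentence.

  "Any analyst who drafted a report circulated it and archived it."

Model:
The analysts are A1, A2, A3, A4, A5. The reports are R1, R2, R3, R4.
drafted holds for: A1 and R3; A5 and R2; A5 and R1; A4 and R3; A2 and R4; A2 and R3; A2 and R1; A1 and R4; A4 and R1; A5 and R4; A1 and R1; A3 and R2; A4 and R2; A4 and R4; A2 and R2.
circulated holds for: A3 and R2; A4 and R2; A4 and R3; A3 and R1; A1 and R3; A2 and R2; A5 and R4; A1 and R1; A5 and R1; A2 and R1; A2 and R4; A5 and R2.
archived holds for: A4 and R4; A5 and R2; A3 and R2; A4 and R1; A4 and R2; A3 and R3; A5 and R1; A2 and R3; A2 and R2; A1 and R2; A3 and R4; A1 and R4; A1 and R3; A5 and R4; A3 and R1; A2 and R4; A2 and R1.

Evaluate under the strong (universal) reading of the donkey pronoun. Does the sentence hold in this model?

False

"it" takes "a report" as antecedent — a donkey pronoun bound across the clause boundary.
Strong reading: for every (a,r) with drafted(a,r), circulated(a,r) ∧ archived(a,r).
Restrictor pairs: (A1,R1) ✗  (A1,R3) ✓  (A1,R4) ✗  (A2,R1) ✓  (A2,R2) ✓  (A2,R3) ✗  (A2,R4) ✓  (A3,R2) ✓  (A4,R1) ✗  (A4,R2) ✓  (A4,R3) ✗  (A4,R4) ✗  (A5,R1) ✓  (A5,R2) ✓  (A5,R4) ✓
Counterexample: (A1,R1) is in drafted but fails the scope.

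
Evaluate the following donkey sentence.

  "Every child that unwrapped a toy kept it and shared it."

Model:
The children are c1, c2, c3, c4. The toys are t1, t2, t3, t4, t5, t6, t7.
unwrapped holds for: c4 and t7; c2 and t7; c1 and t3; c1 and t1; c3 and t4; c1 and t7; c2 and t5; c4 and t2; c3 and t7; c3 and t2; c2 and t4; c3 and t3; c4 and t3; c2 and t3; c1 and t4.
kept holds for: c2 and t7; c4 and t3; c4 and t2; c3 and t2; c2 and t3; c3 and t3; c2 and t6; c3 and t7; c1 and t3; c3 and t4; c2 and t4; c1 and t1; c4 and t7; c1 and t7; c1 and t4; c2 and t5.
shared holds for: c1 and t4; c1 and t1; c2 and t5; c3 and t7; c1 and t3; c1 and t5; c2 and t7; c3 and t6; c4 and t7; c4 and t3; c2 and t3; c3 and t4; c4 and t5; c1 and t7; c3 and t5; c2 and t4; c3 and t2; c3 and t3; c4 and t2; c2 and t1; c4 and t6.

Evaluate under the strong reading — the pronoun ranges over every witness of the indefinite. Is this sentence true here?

True

"it" takes "a toy" as antecedent — a donkey pronoun bound across the clause boundary.
Strong reading: for every (c,t) with unwrapped(c,t), kept(c,t) ∧ shared(c,t).
Restrictor pairs: (c1,t1) ✓  (c1,t3) ✓  (c1,t4) ✓  (c1,t7) ✓  (c2,t3) ✓  (c2,t4) ✓  (c2,t5) ✓  (c2,t7) ✓  (c3,t2) ✓  (c3,t3) ✓  (c3,t4) ✓  (c3,t7) ✓  (c4,t2) ✓  (c4,t3) ✓  (c4,t7) ✓
Every restrictor pair satisfies the scope.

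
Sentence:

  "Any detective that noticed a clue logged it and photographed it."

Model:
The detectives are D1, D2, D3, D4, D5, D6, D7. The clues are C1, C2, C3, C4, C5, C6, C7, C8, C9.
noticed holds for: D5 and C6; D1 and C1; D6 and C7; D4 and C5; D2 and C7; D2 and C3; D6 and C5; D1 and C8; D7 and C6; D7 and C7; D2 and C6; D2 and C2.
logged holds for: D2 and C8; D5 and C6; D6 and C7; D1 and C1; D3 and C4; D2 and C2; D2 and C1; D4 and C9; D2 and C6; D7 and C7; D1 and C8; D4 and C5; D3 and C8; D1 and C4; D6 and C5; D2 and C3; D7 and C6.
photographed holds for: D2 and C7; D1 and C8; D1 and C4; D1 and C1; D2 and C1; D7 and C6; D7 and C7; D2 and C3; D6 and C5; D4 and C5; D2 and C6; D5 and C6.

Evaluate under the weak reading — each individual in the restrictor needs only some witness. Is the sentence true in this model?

"it" takes "a clue" as antecedent — a donkey pronoun bound across the clause boundary.
Weak reading: every detective d with some noticed-clue has at least one noticed-clue c such that logged(d,c) ∧ photographed(d,c).
Per detective: D1:✓  D2:✓  D4:✓  D5:✓  D6:✓  D7:✓
Every detective in the restrictor has a witness.

True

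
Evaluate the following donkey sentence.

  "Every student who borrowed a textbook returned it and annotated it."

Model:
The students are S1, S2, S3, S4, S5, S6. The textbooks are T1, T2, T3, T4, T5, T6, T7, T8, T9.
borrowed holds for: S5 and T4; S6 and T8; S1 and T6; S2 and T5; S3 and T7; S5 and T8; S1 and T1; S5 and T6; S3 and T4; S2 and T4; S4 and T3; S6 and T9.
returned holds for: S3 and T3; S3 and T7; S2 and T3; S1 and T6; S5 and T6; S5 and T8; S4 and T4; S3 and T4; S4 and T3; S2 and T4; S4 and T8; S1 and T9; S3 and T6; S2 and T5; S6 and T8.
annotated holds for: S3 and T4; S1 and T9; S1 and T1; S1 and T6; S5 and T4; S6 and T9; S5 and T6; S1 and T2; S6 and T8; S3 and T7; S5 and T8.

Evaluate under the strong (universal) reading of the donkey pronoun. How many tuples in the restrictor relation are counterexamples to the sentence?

6

"it" takes "a textbook" as antecedent — a donkey pronoun bound across the clause boundary.
Strong reading: for every (s,t) with borrowed(s,t), returned(s,t) ∧ annotated(s,t).
Restrictor pairs: (S1,T1) ✗  (S1,T6) ✓  (S2,T4) ✗  (S2,T5) ✗  (S3,T4) ✓  (S3,T7) ✓  (S4,T3) ✗  (S5,T4) ✗  (S5,T6) ✓  (S5,T8) ✓  (S6,T8) ✓  (S6,T9) ✗
Counterexamples (restrictor pairs failing the scope): 6.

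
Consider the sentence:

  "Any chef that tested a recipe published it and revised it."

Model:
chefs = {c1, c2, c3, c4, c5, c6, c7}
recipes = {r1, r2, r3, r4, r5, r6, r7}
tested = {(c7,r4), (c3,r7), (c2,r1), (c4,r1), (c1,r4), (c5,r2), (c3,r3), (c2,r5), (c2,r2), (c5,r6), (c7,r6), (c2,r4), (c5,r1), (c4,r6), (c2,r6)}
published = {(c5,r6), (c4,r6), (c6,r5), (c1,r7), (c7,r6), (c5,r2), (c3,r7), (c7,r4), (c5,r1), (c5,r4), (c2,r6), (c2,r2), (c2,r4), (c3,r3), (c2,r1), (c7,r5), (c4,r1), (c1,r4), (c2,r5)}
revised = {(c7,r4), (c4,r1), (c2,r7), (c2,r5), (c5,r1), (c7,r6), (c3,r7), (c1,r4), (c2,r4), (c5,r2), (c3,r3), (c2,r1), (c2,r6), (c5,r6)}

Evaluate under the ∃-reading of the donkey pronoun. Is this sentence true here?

"it" takes "a recipe" as antecedent — a donkey pronoun bound across the clause boundary.
Weak reading: every chef c with some tested-recipe has at least one tested-recipe r such that published(c,r) ∧ revised(c,r).
Per chef: c1:✓  c2:✓  c3:✓  c4:✓  c5:✓  c7:✓
Every chef in the restrictor has a witness.

True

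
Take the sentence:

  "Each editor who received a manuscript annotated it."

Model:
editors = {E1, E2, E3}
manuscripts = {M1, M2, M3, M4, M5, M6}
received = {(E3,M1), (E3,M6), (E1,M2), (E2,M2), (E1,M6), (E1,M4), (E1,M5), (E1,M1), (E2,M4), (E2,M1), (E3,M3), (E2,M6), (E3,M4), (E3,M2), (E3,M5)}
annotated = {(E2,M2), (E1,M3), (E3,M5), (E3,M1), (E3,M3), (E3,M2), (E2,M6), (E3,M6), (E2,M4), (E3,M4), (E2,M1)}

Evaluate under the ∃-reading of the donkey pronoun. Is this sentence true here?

False

"it" takes "a manuscript" as antecedent — a donkey pronoun bound across the clause boundary.
Weak reading: every editor e with some received-manuscript has at least one received-manuscript m such that annotated(e,m).
Per editor: E1:✗  E2:✓  E3:✓
E1 has no witness among its received-manuscripts.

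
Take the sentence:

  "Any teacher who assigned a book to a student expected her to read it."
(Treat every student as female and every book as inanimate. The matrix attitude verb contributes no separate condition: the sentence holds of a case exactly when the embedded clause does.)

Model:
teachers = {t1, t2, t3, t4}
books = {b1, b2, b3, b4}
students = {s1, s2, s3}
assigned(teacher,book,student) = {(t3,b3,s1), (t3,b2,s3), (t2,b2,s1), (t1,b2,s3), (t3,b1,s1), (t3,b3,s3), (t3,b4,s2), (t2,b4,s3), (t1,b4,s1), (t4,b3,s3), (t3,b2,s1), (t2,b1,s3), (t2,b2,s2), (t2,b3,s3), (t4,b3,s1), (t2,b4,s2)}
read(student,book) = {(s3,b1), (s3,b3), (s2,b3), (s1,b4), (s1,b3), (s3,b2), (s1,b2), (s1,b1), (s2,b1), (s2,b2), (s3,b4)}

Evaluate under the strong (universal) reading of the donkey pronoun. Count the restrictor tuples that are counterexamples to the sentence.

2

"her" takes "a student" as antecedent and "it" takes "a book"; both are donkey pronouns co-varying with the restrictor.
Strong reading: for every (t,b,s) with assigned(t,b,s), read(s,b).
Restrictor triples: (t1,b2,s3)→read(s3,b2) ✓  (t1,b4,s1)→read(s1,b4) ✓  (t2,b1,s3)→read(s3,b1) ✓  (t2,b2,s1)→read(s1,b2) ✓  (t2,b2,s2)→read(s2,b2) ✓  (t2,b3,s3)→read(s3,b3) ✓  (t2,b4,s2)→read(s2,b4) ✗  (t2,b4,s3)→read(s3,b4) ✓  (t3,b1,s1)→read(s1,b1) ✓  (t3,b2,s1)→read(s1,b2) ✓  (t3,b2,s3)→read(s3,b2) ✓  (t3,b3,s1)→read(s1,b3) ✓  (t3,b3,s3)→read(s3,b3) ✓  (t3,b4,s2)→read(s2,b4) ✗  (t4,b3,s1)→read(s1,b3) ✓  (t4,b3,s3)→read(s3,b3) ✓
Counterexamples (restrictor triples failing the scope): 2.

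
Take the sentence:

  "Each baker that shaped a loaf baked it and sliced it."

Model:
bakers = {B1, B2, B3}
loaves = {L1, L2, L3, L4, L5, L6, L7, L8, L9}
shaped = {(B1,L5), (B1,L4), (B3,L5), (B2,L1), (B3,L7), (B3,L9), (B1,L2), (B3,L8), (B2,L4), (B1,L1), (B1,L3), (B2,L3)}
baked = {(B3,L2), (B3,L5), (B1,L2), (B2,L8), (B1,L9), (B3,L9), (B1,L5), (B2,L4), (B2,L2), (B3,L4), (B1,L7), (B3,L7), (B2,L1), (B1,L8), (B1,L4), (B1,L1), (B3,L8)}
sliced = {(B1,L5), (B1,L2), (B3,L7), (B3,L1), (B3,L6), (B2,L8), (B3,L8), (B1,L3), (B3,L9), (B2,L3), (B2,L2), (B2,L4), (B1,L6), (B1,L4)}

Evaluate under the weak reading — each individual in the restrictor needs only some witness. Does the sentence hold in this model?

True

"it" takes "a loaf" as antecedent — a donkey pronoun bound across the clause boundary.
Weak reading: every baker b with some shaped-loaf has at least one shaped-loaf l such that baked(b,l) ∧ sliced(b,l).
Per baker: B1:✓  B2:✓  B3:✓
Every baker in the restrictor has a witness.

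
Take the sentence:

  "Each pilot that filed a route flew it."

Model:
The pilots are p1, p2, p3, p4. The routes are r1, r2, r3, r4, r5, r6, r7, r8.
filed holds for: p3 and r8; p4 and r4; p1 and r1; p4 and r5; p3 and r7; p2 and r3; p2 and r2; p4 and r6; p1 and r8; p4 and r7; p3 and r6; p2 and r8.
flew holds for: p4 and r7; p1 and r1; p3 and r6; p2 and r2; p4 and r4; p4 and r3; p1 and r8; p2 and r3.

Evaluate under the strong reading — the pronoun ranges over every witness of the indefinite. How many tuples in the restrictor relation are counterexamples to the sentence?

5

"it" takes "a route" as antecedent — a donkey pronoun bound across the clause boundary.
Strong reading: for every (p,r) with filed(p,r), flew(p,r).
Restrictor pairs: (p1,r1) ✓  (p1,r8) ✓  (p2,r2) ✓  (p2,r3) ✓  (p2,r8) ✗  (p3,r6) ✓  (p3,r7) ✗  (p3,r8) ✗  (p4,r4) ✓  (p4,r5) ✗  (p4,r6) ✗  (p4,r7) ✓
Counterexamples (restrictor pairs failing the scope): 5.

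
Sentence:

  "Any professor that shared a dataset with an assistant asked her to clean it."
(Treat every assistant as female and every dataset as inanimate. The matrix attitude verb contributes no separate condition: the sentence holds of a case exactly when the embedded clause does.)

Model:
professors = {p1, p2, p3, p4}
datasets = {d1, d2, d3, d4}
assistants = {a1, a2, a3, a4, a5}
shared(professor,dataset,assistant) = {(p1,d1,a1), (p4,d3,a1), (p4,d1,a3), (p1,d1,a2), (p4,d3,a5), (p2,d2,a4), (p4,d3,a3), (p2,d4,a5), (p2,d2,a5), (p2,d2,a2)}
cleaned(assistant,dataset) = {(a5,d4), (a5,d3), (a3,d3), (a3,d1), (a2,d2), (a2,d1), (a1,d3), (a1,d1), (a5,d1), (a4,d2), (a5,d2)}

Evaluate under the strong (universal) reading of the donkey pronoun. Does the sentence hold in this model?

"her" takes "an assistant" as antecedent and "it" takes "a dataset"; both are donkey pronouns co-varying with the restrictor.
Strong reading: for every (p,d,a) with shared(p,d,a), cleaned(a,d).
Restrictor triples: (p1,d1,a1)→cleaned(a1,d1) ✓  (p1,d1,a2)→cleaned(a2,d1) ✓  (p2,d2,a2)→cleaned(a2,d2) ✓  (p2,d2,a4)→cleaned(a4,d2) ✓  (p2,d2,a5)→cleaned(a5,d2) ✓  (p2,d4,a5)→cleaned(a5,d4) ✓  (p4,d1,a3)→cleaned(a3,d1) ✓  (p4,d3,a1)→cleaned(a1,d3) ✓  (p4,d3,a3)→cleaned(a3,d3) ✓  (p4,d3,a5)→cleaned(a5,d3) ✓
Every restrictor triple satisfies the scope.

True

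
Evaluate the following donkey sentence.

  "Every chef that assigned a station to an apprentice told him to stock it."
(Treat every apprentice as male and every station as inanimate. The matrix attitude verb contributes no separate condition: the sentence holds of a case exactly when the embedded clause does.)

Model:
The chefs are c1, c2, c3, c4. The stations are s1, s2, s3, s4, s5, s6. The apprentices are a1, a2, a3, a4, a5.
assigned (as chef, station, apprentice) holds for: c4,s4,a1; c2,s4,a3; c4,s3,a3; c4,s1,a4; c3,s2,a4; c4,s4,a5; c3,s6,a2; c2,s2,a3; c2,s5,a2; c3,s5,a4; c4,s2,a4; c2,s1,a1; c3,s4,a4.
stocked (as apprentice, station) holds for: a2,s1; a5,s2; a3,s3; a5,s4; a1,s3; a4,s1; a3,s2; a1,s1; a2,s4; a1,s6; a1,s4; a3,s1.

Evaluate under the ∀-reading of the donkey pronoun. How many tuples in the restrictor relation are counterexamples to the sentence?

7

"him" takes "an apprentice" as antecedent and "it" takes "a station"; both are donkey pronouns co-varying with the restrictor.
Strong reading: for every (c,s,a) with assigned(c,s,a), stocked(a,s).
Restrictor triples: (c2,s1,a1)→stocked(a1,s1) ✓  (c2,s2,a3)→stocked(a3,s2) ✓  (c2,s4,a3)→stocked(a3,s4) ✗  (c2,s5,a2)→stocked(a2,s5) ✗  (c3,s2,a4)→stocked(a4,s2) ✗  (c3,s4,a4)→stocked(a4,s4) ✗  (c3,s5,a4)→stocked(a4,s5) ✗  (c3,s6,a2)→stocked(a2,s6) ✗  (c4,s1,a4)→stocked(a4,s1) ✓  (c4,s2,a4)→stocked(a4,s2) ✗  (c4,s3,a3)→stocked(a3,s3) ✓  (c4,s4,a1)→stocked(a1,s4) ✓  (c4,s4,a5)→stocked(a5,s4) ✓
Counterexamples (restrictor triples failing the scope): 7.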